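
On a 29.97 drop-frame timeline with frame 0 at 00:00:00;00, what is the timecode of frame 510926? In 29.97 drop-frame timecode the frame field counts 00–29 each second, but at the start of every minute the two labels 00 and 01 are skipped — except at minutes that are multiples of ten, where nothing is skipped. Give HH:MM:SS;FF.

04:44:07;28

Each 10-minute DF block holds 10 × 60 × 30 − 9 × 2 = 17982 frames. 510926 ÷ 17982 → 28 full blocks, remainder 7430.
Within the partial block the first minute is 1800 frames and each further minute 1798, so 4 further minute boundaries passed. Total skipped labels = 18 × 28 + 2 × 4 = 512.
Non-drop label index = 510926 + 512 = 511438; at 30 labels/s that is 04:44:07:28, i.e. DF 04:44:07;28.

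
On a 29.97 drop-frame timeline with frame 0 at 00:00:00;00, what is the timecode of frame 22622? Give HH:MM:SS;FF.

Ten DF minutes hold 17982 frames, so frame 22622 lies in block 1 (frames 17982–35963) with 4640 frames into that block.
The block's first minute is 1800 frames and the rest 1798 each; 4640 frames reaches minute 2, so 1 × 18 + 2 × 2 = 22 labels have been skipped so far.
Adding those back, label number 22622 + 22 = 22644 at 30 labels/s is 754 s + 24 f = 0 h 12 min 34 s frame 24, i.e. 00:12:34;24.

00:12:34;24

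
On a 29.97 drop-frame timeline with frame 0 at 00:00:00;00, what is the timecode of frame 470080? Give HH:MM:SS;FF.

04:21:25;00

Each 10-minute DF block holds 10 × 60 × 30 − 9 × 2 = 17982 frames. 470080 ÷ 17982 → 26 full blocks, remainder 2548.
Within the partial block the first minute is 1800 frames and each further minute 1798, so 1 further minute boundary passed. Total skipped labels = 18 × 26 + 2 × 1 = 470.
Non-drop label index = 470080 + 470 = 470550; at 30 labels/s that is 04:21:25:00, i.e. DF 04:21:25;00.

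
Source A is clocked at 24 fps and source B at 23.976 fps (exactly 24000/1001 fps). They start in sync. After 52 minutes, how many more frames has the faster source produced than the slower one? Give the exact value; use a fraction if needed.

52 min = 3120 s.
A emits 24 × 3120 = 74880 frames; B emits 24000/1001 × 3120 = 5760000/77.
Difference = 5760/77 frames (≈ 74.8052); B is behind A.

5760/77 frames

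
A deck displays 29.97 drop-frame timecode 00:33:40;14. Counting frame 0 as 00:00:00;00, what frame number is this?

As if non-drop at 30 labels/s: (0 × 3600 + 33 × 60 + 40) × 30 + 14 = 60614.
Minute boundaries passed: 33; those not divisible by 10: 33 − 3 = 30; dropped labels = 2 × 30 = 60.
Actual frame index = 60614 − 60 = 60554.

60554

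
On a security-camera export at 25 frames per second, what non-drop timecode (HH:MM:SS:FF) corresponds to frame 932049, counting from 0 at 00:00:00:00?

10:21:21:24

932049 ÷ 25 = 37281 full seconds, remainder 24 frames.
37281 s = 10 h 21 min 21 s.
Timecode: 10:21:21:24.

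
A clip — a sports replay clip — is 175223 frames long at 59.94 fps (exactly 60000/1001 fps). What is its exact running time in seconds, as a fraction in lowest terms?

175398223/60000 seconds

Running time = 175223 ÷ (60000/1001) = 175223 × 1001/60000 = 175398223/60000 s.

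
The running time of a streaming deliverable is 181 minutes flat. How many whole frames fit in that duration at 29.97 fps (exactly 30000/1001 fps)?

325474 frames

181 min = 10860 s.
Frames = 10860 × 30000/1001 = 325800000/1001 ≈ 325474.5255.
Complete frames: 325474.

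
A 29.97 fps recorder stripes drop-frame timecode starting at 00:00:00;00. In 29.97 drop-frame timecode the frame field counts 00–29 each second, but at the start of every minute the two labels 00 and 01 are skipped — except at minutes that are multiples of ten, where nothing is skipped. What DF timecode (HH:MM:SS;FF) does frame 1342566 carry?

Ten DF minutes hold 17982 frames, so frame 1342566 lies in block 74 (frames 1330668–1348649) with 11898 frames into that block.
The block's first minute is 1800 frames and the rest 1798 each; 11898 frames reaches minute 6, so 74 × 18 + 6 × 2 = 1344 labels have been skipped so far.
Adding those back, label number 1342566 + 1344 = 1343910 at 30 labels/s is 44797 s + 0 f = 12 h 26 min 37 s frame 0, i.e. 12:26:37;00.

12:26:37;00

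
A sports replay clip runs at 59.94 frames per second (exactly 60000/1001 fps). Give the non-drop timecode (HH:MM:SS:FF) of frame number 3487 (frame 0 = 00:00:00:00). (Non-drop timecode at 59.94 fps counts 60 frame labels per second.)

3487 ÷ 60 = 58 full seconds, remainder 7 frames.
58 s = 0 h 0 min 58 s.
Timecode: 00:00:58:07.

00:00:58:07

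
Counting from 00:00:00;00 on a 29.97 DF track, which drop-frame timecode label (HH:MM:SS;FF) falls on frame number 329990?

03:03:30;20

Ten DF minutes hold 17982 frames, so frame 329990 lies in block 18 (frames 323676–341657) with 6314 frames into that block.
The block's first minute is 1800 frames and the rest 1798 each; 6314 frames reaches minute 3, so 18 × 18 + 3 × 2 = 330 labels have been skipped so far.
Adding those back, label number 329990 + 330 = 330320 at 30 labels/s is 11010 s + 20 f = 3 h 3 min 30 s frame 20, i.e. 03:03:30;20.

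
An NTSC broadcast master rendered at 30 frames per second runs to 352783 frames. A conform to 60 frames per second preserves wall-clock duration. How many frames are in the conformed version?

Target frames = source frames × (target rate / source rate) = 352783 × (60)/(30) = 352783 × 2 = 705566.

705566 frames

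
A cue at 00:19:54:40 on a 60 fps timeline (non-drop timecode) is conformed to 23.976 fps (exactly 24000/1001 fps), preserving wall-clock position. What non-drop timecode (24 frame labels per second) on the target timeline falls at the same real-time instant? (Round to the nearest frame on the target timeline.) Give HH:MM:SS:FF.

Source frame index: (0×3600 + 19×60 + 54) × 60 + 40 = 71680.
Real time: 71680 / (60) = 3584/3 s.
Target frame: (3584/3) × (24000/1001) = 4096000/143 ≈ 28643.357 → 28643.
At 24 labels/s: frame 28643 → 00:19:53:11.

00:19:53:11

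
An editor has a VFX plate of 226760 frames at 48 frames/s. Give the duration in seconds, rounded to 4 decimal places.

Running time = 226760 × 1/48 = 28345/6 s ≈ 4724.1667 s.

4724.1667 seconds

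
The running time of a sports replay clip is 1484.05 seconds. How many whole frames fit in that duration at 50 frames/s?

74202 frames

Frames = 1484.05 × 50 = 148405/2 ≈ 74202.5000.
Complete frames: 74202.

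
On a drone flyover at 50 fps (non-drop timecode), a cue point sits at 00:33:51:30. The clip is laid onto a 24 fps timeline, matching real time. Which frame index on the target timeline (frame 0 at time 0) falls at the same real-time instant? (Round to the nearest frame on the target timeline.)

Source frame index: (0×3600 + 33×60 + 51) × 50 + 30 = 101580.
Real time: 101580 / (50) = 10158/5 s.
Target frame: (10158/5) × (24) = 243792/5 ≈ 48758.400 → 48758.

frame 48758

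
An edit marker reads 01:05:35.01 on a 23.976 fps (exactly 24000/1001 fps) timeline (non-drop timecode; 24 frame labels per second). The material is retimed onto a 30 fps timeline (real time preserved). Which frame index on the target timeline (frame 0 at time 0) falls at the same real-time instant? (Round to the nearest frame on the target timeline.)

frame 118169

Source frame index: (1×3600 + 5×60 + 35) × 24 + 1 = 94441.
Real time: 94441 / (24000/1001) = 94535441/24000 s.
Target frame: (94535441/24000) × (30) = 94535441/800 ≈ 118169.301 → 118169.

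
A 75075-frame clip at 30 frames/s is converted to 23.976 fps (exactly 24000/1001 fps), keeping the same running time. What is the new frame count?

60000 frames

Target frames = source frames × (target rate / source rate) = 75075 × (24000/1001)/(30) = 75075 × 800/1001 = 60000.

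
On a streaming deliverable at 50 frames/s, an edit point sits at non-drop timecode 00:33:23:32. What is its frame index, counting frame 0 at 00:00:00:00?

Total seconds to the label: (0 × 3600 + 33 × 60 + 23) = 2003.
Frame index = 2003 × 50 + 32 = 100182.

frame 100182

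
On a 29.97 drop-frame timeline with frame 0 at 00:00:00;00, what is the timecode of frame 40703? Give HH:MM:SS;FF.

Ten DF minutes hold 17982 frames, so frame 40703 lies in block 2 (frames 35964–53945) with 4739 frames into that block.
The block's first minute is 1800 frames and the rest 1798 each; 4739 frames reaches minute 2, so 2 × 18 + 2 × 2 = 40 labels have been skipped so far.
Adding those back, label number 40703 + 40 = 40743 at 30 labels/s is 1358 s + 3 f = 0 h 22 min 38 s frame 3, i.e. 00:22:38;03.

00:22:38;03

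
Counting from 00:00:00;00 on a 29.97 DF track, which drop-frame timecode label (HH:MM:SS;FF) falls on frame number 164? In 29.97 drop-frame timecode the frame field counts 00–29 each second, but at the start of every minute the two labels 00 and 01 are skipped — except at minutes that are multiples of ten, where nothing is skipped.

00:00:05;14

Each 10-minute DF block holds 10 × 60 × 30 − 9 × 2 = 17982 frames. 164 ÷ 17982 → 0 full blocks, remainder 164.
Within the partial block the first minute is 1800 frames and each further minute 1798, so 0 further minute boundaries passed. Total skipped labels = 18 × 0 + 2 × 0 = 0.
Non-drop label index = 164 + 0 = 164; at 30 labels/s that is 00:00:05:14, i.e. DF 00:00:05;14.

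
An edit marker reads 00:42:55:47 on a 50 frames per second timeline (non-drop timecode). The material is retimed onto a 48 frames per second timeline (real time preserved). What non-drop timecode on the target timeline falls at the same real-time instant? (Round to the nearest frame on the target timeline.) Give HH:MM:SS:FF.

Source frame index: (0×3600 + 42×60 + 55) × 50 + 47 = 128797.
Real time: 128797 / (50) = 128797/50 s.
Target frame: (128797/50) × (48) = 3091128/25 ≈ 123645.120 → 123645.
At 48 labels/s: frame 123645 → 00:42:55:45.

00:42:55:45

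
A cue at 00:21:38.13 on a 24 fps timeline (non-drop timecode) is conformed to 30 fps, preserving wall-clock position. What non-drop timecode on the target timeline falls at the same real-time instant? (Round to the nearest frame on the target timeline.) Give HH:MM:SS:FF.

Source frame index: (0×3600 + 21×60 + 38) × 24 + 13 = 31165.
Real time: 31165 / (24) = 31165/24 s.
Target frame: (31165/24) × (30) = 155825/4 ≈ 38956.250 → 38956.
At 30 labels/s: frame 38956 → 00:21:38:16.

00:21:38:16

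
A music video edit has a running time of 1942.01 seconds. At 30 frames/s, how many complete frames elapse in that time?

58260 frames

Frames = 1942.01 × 30 = 582603/10 ≈ 58260.3000.
Complete frames: 58260.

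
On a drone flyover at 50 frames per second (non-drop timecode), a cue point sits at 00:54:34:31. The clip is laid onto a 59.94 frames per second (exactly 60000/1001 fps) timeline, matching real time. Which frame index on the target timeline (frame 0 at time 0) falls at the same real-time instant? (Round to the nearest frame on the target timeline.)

Source frame index: (0×3600 + 54×60 + 34) × 50 + 31 = 163731.
Real time: 163731 / (50) = 163731/50 s.
Target frame: (163731/50) × (60000/1001) = 196477200/1001 ≈ 196280.919 → 196281.

frame 196281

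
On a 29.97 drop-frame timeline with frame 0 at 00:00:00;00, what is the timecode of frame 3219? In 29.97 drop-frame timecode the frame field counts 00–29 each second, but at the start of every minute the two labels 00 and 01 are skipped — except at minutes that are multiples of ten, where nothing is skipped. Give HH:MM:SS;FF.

00:01:47;11

Ten DF minutes hold 17982 frames, so frame 3219 lies in block 0 (frames 0–17981) with 3219 frames into that block.
The block's first minute is 1800 frames and the rest 1798 each; 3219 frames reaches minute 1, so 0 × 18 + 1 × 2 = 2 labels have been skipped so far.
Adding those back, label number 3219 + 2 = 3221 at 30 labels/s is 107 s + 11 f = 0 h 1 min 47 s frame 11, i.e. 00:01:47;11.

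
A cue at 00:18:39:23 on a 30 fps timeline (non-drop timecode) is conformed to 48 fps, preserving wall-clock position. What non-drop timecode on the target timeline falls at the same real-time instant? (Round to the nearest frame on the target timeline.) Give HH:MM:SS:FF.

00:18:39:37

Source frame index: (0×3600 + 18×60 + 39) × 30 + 23 = 33593.
Real time: 33593 / (30) = 33593/30 s.
Target frame: (33593/30) × (48) = 268744/5 ≈ 53748.800 → 53749.
At 48 labels/s: frame 53749 → 00:18:39:37.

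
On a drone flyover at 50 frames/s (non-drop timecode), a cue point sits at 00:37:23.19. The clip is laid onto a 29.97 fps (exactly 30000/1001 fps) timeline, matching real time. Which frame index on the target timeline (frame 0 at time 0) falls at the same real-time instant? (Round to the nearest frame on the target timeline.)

Source frame index: (0×3600 + 37×60 + 23) × 50 + 19 = 112169.
Real time: 112169 / (50) = 112169/50 s.
Target frame: (112169/50) × (30000/1001) = 67301400/1001 ≈ 67234.166 → 67234.

frame 67234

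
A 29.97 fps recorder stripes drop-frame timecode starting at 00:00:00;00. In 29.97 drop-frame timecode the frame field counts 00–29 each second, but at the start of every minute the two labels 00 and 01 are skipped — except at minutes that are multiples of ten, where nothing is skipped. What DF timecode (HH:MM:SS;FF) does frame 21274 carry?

00:11:49;24

Ten DF minutes hold 17982 frames, so frame 21274 lies in block 1 (frames 17982–35963) with 3292 frames into that block.
The block's first minute is 1800 frames and the rest 1798 each; 3292 frames reaches minute 1, so 1 × 18 + 1 × 2 = 20 labels have been skipped so far.
Adding those back, label number 21274 + 20 = 21294 at 30 labels/s is 709 s + 24 f = 0 h 11 min 49 s frame 24, i.e. 00:11:49;24.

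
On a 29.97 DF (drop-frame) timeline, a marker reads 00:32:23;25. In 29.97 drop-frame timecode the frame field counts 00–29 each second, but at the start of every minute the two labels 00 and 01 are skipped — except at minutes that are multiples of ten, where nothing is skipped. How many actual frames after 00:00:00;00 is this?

58257

As if non-drop at 30 labels/s: (0 × 3600 + 32 × 60 + 23) × 30 + 25 = 58315.
Minute boundaries passed: 32; those not divisible by 10: 32 − 3 = 29; dropped labels = 2 × 29 = 58.
Actual frame index = 58315 − 58 = 58257.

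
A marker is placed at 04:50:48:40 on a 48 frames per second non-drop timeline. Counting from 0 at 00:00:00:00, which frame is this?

Total seconds to the label: (4 × 3600 + 50 × 60 + 48) = 17448.
Frame index = 17448 × 48 + 40 = 837544.

frame 837544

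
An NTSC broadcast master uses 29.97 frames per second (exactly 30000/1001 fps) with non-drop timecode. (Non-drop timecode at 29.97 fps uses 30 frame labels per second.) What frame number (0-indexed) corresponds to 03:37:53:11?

392201

Total seconds to the label: (3 × 3600 + 37 × 60 + 53) = 13073.
Frame index = 13073 × 30 + 11 = 392201.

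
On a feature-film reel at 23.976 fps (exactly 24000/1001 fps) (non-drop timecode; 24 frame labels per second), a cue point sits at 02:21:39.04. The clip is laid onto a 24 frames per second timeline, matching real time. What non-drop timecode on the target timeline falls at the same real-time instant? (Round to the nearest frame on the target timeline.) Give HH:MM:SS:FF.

02:21:47:16

Source frame index: (2×3600 + 21×60 + 39) × 24 + 4 = 203980.
Real time: 203980 / (24000/1001) = 10209199/1200 s.
Target frame: (10209199/1200) × (24) = 10209199/50 ≈ 204183.980 → 204184.
At 24 labels/s: frame 204184 → 02:21:47:16.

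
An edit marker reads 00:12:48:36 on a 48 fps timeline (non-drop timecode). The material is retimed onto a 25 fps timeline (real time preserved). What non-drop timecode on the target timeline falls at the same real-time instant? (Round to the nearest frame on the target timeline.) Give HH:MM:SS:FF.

00:12:48:19

Source frame index: (0×3600 + 12×60 + 48) × 48 + 36 = 36900.
Real time: 36900 / (48) = 3075/4 s.
Target frame: (3075/4) × (25) = 76875/4 ≈ 19218.750 → 19219.
At 25 labels/s: frame 19219 → 00:12:48:19.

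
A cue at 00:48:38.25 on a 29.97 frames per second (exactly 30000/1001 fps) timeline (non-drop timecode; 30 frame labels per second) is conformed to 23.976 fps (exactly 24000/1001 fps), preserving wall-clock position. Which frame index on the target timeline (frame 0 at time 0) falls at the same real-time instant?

frame 70052

Source frame index: (0×3600 + 48×60 + 38) × 30 + 25 = 87565.
Real time: 87565 / (30000/1001) = 17530513/6000 s.
Target frame: (17530513/6000) × (24000/1001) = 70052.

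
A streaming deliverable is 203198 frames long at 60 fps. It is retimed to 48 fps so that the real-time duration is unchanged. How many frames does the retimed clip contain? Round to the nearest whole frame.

162558 frames

Frames at target rate = 203198 × (48) / (60) = 812792/5 ≈ 162558.400.
Nearest whole frame: 162558.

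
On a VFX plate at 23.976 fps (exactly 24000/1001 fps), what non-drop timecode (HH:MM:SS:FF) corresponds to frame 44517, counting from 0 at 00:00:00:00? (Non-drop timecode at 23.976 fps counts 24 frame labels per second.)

00:30:54:21

44517 ÷ 24 = 1854 full seconds, remainder 21 frames.
1854 s = 0 h 30 min 54 s.
Timecode: 00:30:54:21.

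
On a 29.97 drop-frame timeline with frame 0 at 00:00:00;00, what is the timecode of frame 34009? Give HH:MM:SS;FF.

00:18:54;23

Ten DF minutes hold 17982 frames, so frame 34009 lies in block 1 (frames 17982–35963) with 16027 frames into that block.
The block's first minute is 1800 frames and the rest 1798 each; 16027 frames reaches minute 8, so 1 × 18 + 8 × 2 = 34 labels have been skipped so far.
Adding those back, label number 34009 + 34 = 34043 at 30 labels/s is 1134 s + 23 f = 0 h 18 min 54 s frame 23, i.e. 00:18:54;23.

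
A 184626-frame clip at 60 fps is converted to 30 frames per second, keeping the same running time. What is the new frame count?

92313 frames

Target frames = source frames × (target rate / source rate) = 184626 × (30)/(60) = 184626 × 1/2 = 92313.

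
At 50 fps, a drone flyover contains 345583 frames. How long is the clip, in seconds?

Running time = 345583 / (50) = 6911.66 s.

6911.66 seconds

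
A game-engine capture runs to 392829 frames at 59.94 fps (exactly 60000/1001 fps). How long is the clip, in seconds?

6553.69715 seconds

Running time = 392829 / (60000/1001) = 6553.69715 s.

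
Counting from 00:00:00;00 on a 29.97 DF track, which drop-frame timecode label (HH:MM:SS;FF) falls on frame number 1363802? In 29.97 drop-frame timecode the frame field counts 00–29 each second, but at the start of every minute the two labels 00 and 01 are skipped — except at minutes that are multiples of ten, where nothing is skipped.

Each 10-minute DF block holds 10 × 60 × 30 − 9 × 2 = 17982 frames. 1363802 ÷ 17982 → 75 full blocks, remainder 15152.
Within the partial block the first minute is 1800 frames and each further minute 1798, so 8 further minute boundaries passed. Total skipped labels = 18 × 75 + 2 × 8 = 1366.
Non-drop label index = 1363802 + 1366 = 1365168; at 30 labels/s that is 12:38:25:18, i.e. DF 12:38:25;18.

12:38:25;18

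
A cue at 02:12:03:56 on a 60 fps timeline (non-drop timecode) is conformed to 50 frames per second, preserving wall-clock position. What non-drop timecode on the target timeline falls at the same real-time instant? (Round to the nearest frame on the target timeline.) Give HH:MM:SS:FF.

Source frame index: (2×3600 + 12×60 + 3) × 60 + 56 = 475436.
Real time: 475436 / (60) = 118859/15 s.
Target frame: (118859/15) × (50) = 1188590/3 ≈ 396196.667 → 396197.
At 50 labels/s: frame 396197 → 02:12:03:47.

02:12:03:47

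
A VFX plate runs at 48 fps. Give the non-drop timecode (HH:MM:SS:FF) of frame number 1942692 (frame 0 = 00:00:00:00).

11:14:32:36

1942692 ÷ 48 = 40472 full seconds, remainder 36 frames.
40472 s = 11 h 14 min 32 s.
Timecode: 11:14:32:36.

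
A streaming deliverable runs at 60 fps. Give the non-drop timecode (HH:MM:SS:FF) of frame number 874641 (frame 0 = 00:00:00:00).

04:02:57:21

874641 ÷ 60 = 14577 full seconds, remainder 21 frames.
14577 s = 4 h 2 min 57 s.
Timecode: 04:02:57:21.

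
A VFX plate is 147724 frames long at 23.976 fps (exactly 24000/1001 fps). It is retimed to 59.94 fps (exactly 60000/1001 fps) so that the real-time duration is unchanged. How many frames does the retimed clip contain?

369310 frames

Frames at target rate = 147724 × (60000/1001) / (24000/1001) = 369310.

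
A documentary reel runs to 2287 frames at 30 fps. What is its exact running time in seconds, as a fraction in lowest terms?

Running time = 2287 ÷ (30) = 2287 × 1/30 = 2287/30 s.

2287/30 seconds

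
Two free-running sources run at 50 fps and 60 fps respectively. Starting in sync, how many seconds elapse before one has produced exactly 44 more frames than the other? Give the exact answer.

4.4 seconds

The gap grows by |60 − 50| = 10 frames per second.
Time for a 44-frame gap: 44 ÷ (10) = 4.4 s.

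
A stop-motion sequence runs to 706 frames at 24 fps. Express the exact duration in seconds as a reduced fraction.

353/12 seconds

Running time = 706 ÷ (24) = 706 × 1/24 = 353/12 s.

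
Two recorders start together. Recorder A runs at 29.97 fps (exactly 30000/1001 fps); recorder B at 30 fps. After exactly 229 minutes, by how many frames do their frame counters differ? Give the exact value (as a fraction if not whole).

412200/1001 frames

229 min = 13740 s.
A emits 30000/1001 × 13740 = 412200000/1001 frames; B emits 30 × 13740 = 412200.
Difference = 412200/1001 frames (≈ 411.7882); B is ahead of A.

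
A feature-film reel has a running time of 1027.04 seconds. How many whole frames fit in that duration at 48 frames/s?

Frames = 1027.04 × 48 = 1232448/25 ≈ 49297.9200.
Complete frames: 49297.

49297 frames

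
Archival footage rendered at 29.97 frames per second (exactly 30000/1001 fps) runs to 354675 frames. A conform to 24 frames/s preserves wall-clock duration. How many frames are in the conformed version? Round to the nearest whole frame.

284024 frames

Frames at target rate = 354675 × (24) / (30000/1001) = 14201187/50 ≈ 284023.740.
Nearest whole frame: 284024.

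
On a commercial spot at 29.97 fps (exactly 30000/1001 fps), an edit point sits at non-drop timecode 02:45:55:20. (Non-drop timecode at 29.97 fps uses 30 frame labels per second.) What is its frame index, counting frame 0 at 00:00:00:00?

frame 298670

Total seconds to the label: (2 × 3600 + 45 × 60 + 55) = 9955.
Frame index = 9955 × 30 + 20 = 298670.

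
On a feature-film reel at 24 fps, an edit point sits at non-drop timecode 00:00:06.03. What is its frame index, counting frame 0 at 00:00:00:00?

frame 147

Total seconds to the label: (0 × 3600 + 0 × 60 + 6) = 6.
Frame index = 6 × 24 + 3 = 147.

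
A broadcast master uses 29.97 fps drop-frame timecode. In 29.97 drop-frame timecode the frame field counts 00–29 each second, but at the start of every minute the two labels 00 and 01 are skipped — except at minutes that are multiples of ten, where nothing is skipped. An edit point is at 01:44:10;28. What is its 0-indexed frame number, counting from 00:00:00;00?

187340

Complete 10-minute blocks: 10, each 17982 frames → 179820.
Remaining 4 whole minutes in the current block: 1800 + 3 × 1798 = 7194 frames.
Within the current minute: 10 × 30 + 28 − 2 = 326 (labels ;00/;01 skipped at this minute). Total = 179820 + 7194 + 326 = 187340.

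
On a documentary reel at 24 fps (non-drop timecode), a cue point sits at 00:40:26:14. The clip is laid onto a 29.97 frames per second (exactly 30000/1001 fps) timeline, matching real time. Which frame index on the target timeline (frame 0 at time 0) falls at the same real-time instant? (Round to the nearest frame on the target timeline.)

frame 72725

Source frame index: (0×3600 + 40×60 + 26) × 24 + 14 = 58238.
Real time: 58238 / (24) = 29119/12 s.
Target frame: (29119/12) × (30000/1001) = 72797500/1001 ≈ 72724.775 → 72725.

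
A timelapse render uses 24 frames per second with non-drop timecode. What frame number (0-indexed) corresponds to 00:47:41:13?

frame 68677

Total seconds to the label: (0 × 3600 + 47 × 60 + 41) = 2861.
Frame index = 2861 × 24 + 13 = 68677.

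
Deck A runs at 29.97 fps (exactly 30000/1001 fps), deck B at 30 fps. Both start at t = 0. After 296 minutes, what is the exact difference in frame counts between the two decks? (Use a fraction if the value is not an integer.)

532800/1001 frames

296 min = 17760 s.
A emits 30000/1001 × 17760 = 532800000/1001 frames; B emits 30 × 17760 = 532800.
Difference = 532800/1001 frames (≈ 532.2677); B is ahead of A.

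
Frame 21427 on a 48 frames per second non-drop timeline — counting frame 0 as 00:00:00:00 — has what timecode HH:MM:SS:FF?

00:07:26:19

21427 ÷ 48 = 446 full seconds, remainder 19 frames.
446 s = 0 h 7 min 26 s.
Timecode: 00:07:26:19.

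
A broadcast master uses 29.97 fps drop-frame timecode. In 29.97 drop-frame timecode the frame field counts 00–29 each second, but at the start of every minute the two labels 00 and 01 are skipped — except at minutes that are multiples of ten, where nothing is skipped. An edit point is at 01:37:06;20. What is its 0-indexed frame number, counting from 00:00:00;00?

As if non-drop at 30 labels/s: (1 × 3600 + 37 × 60 + 6) × 30 + 20 = 174800.
Minute boundaries passed: 97; those not divisible by 10: 97 − 9 = 88; dropped labels = 2 × 88 = 176.
Actual frame index = 174800 − 176 = 174624.

174624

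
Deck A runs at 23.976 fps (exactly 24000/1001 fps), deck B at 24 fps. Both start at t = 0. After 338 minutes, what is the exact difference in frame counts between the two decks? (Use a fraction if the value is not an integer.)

338 min = 20280 s.
A emits 24000/1001 × 20280 = 37440000/77 frames; B emits 24 × 20280 = 486720.
Difference = 37440/77 frames (≈ 486.2338); B is ahead of A.

37440/77 frames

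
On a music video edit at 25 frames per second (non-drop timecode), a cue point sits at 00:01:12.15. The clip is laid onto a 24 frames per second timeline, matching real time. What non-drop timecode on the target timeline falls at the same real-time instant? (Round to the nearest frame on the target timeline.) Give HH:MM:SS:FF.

Source frame index: (0×3600 + 1×60 + 12) × 25 + 15 = 1815.
Real time: 1815 / (25) = 363/5 s.
Target frame: (363/5) × (24) = 8712/5 ≈ 1742.400 → 1742.
At 24 labels/s: frame 1742 → 00:01:12:14.

00:01:12:14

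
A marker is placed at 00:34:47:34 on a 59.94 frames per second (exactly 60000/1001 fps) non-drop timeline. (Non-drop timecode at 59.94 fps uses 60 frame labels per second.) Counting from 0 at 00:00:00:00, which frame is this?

125254

Total seconds to the label: (0 × 3600 + 34 × 60 + 47) = 2087.
Frame index = 2087 × 60 + 34 = 125254.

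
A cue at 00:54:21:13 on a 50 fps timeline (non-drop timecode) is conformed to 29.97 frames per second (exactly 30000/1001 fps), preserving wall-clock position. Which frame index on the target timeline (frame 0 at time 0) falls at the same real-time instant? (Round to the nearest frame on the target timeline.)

frame 97740

Source frame index: (0×3600 + 54×60 + 21) × 50 + 13 = 163063.
Real time: 163063 / (50) = 163063/50 s.
Target frame: (163063/50) × (30000/1001) = 97837800/1001 ≈ 97740.060 → 97740.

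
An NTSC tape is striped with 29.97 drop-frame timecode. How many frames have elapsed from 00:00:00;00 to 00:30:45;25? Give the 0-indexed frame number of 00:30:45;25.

Complete 10-minute blocks: 3, each 17982 frames → 53946.
Remaining 0 whole minutes in the current block: 0 frames.
Within the current minute: 45 × 30 + 25 = 1375. Total = 53946 + 0 + 1375 = 55321.

55321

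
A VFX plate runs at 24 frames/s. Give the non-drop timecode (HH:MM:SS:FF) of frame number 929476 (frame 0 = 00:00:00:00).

929476 ÷ 24 = 38728 full seconds, remainder 4 frames.
38728 s = 10 h 45 min 28 s.
Timecode: 10:45:28:04.

10:45:28:04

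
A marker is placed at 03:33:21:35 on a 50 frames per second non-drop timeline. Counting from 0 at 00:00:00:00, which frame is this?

640085

Total seconds to the label: (3 × 3600 + 33 × 60 + 21) = 12801.
Frame index = 12801 × 50 + 35 = 640085.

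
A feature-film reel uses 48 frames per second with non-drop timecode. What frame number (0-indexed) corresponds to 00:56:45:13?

Total seconds to the label: (0 × 3600 + 56 × 60 + 45) = 3405.
Frame index = 3405 × 48 + 13 = 163453.

163453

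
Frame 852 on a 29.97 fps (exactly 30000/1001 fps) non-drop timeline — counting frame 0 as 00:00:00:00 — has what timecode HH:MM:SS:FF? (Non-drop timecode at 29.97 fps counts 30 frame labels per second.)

852 ÷ 30 = 28 full seconds, remainder 12 frames.
28 s = 0 h 0 min 28 s.
Timecode: 00:00:28:12.

00:00:28:12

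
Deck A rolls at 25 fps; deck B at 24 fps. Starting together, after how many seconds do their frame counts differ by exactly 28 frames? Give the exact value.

28 seconds

The gap grows by |24 − 25| = 1 frame per second.
Time for a 28-frame gap: 28 ÷ (1) = 28 s.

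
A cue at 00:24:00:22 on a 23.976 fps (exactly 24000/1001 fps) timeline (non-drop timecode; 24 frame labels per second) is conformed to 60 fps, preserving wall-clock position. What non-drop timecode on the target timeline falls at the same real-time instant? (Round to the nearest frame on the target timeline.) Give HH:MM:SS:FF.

Source frame index: (0×3600 + 24×60 + 0) × 24 + 22 = 34582.
Real time: 34582 / (24000/1001) = 17308291/12000 s.
Target frame: (17308291/12000) × (60) = 17308291/200 ≈ 86541.455 → 86541.
At 60 labels/s: frame 86541 → 00:24:02:21.

00:24:02:21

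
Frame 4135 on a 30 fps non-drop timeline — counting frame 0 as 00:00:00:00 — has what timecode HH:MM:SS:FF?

4135 ÷ 30 = 137 full seconds, remainder 25 frames.
137 s = 0 h 2 min 17 s.
Timecode: 00:02:17:25.

00:02:17:25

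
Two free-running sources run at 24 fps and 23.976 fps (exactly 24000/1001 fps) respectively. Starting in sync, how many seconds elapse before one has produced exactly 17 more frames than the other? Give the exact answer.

17017/24 seconds

The gap grows by |24000/1001 − 24| = 24/1001 frames per second.
Time for a 17-frame gap: 17 ÷ (24/1001) = 17017/24 s.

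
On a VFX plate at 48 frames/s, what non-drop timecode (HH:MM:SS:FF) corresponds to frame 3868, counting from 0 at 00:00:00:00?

3868 ÷ 48 = 80 full seconds, remainder 28 frames.
80 s = 0 h 1 min 20 s.
Timecode: 00:01:20:28.

00:01:20:28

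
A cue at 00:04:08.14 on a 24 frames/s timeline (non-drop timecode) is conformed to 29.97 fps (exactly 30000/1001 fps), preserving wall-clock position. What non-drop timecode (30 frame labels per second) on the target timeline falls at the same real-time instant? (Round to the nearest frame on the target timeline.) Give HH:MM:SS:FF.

Source frame index: (0×3600 + 4×60 + 8) × 24 + 14 = 5966.
Real time: 5966 / (24) = 2983/12 s.
Target frame: (2983/12) × (30000/1001) = 7457500/1001 ≈ 7450.050 → 7450.
At 30 labels/s: frame 7450 → 00:04:08:10.

00:04:08:10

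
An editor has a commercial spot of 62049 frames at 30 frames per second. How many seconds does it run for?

Running time = 62049 / (30) = 2068.3 s.

2068.3 seconds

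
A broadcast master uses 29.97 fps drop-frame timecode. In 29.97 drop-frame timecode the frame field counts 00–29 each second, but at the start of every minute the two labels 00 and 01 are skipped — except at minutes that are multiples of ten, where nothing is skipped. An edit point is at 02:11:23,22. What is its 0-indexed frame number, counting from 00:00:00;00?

236276

As if non-drop at 30 labels/s: (2 × 3600 + 11 × 60 + 23) × 30 + 22 = 236512.
Minute boundaries passed: 131; those not divisible by 10: 131 − 13 = 118; dropped labels = 2 × 118 = 236.
Actual frame index = 236512 − 236 = 236276.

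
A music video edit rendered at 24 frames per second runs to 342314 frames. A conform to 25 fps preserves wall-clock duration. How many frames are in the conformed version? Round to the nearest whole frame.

Frames at target rate = 342314 × (25) / (24) = 4278925/12 ≈ 356577.083.
Nearest whole frame: 356577.

356577 frames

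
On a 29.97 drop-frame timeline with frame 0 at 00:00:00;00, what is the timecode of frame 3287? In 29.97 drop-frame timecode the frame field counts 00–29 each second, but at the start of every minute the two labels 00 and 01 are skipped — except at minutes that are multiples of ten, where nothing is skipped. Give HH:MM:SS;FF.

Ten DF minutes hold 17982 frames, so frame 3287 lies in block 0 (frames 0–17981) with 3287 frames into that block.
The block's first minute is 1800 frames and the rest 1798 each; 3287 frames reaches minute 1, so 0 × 18 + 1 × 2 = 2 labels have been skipped so far.
Adding those back, label number 3287 + 2 = 3289 at 30 labels/s is 109 s + 19 f = 0 h 1 min 49 s frame 19, i.e. 00:01:49;19.

00:01:49;19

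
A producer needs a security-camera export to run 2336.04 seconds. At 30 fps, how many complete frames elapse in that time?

Frames = 2336.04 × 30 = 350406/5 ≈ 70081.2000.
Complete frames: 70081.

70081 frames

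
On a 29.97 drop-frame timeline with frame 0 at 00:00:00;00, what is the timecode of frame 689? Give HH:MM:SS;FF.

Each 10-minute DF block holds 10 × 60 × 30 − 9 × 2 = 17982 frames. 689 ÷ 17982 → 0 full blocks, remainder 689.
Within the partial block the first minute is 1800 frames and each further minute 1798, so 0 further minute boundaries passed. Total skipped labels = 18 × 0 + 2 × 0 = 0.
Non-drop label index = 689 + 0 = 689; at 30 labels/s that is 00:00:22:29, i.e. DF 00:00:22;29.

00:00:22;29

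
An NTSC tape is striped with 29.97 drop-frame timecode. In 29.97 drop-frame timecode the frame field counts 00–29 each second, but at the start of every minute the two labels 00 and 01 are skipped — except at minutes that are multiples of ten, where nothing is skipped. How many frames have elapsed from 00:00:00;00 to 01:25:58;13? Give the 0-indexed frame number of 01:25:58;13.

154599

Complete 10-minute blocks: 8, each 17982 frames → 143856.
Remaining 5 whole minutes in the current block: 1800 + 4 × 1798 = 8992 frames.
Within the current minute: 58 × 30 + 13 − 2 = 1751 (labels ;00/;01 skipped at this minute). Total = 143856 + 8992 + 1751 = 154599.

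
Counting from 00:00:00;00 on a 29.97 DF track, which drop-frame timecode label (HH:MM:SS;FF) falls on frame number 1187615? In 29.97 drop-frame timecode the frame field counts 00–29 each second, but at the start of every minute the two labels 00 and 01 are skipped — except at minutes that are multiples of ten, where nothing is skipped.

11:00:26;23

Ten DF minutes hold 17982 frames, so frame 1187615 lies in block 66 (frames 1186812–1204793) with 803 frames into that block.
The block's first minute is 1800 frames and the rest 1798 each; 803 frames reaches minute 0, so 66 × 18 + 0 × 2 = 1188 labels have been skipped so far.
Adding those back, label number 1187615 + 1188 = 1188803 at 30 labels/s is 39626 s + 23 f = 11 h 0 min 26 s frame 23, i.e. 11:00:26;23.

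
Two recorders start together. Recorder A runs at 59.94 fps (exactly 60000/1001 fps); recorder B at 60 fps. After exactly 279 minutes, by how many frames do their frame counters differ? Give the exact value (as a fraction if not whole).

1004400/1001 frames

279 min = 16740 s.
A emits 60000/1001 × 16740 = 1004400000/1001 frames; B emits 60 × 16740 = 1004400.
Difference = 1004400/1001 frames (≈ 1003.3966); B is ahead of A.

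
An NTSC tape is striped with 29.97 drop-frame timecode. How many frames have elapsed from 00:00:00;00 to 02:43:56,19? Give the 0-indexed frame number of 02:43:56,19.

294805

Complete 10-minute blocks: 16, each 17982 frames → 287712.
Remaining 3 whole minutes in the current block: 1800 + 2 × 1798 = 5396 frames.
Within the current minute: 56 × 30 + 19 − 2 = 1697 (labels ;00/;01 skipped at this minute). Total = 287712 + 5396 + 1697 = 294805.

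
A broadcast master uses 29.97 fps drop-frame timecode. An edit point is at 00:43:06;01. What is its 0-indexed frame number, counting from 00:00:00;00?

Complete 10-minute blocks: 4, each 17982 frames → 71928.
Remaining 3 whole minutes in the current block: 1800 + 2 × 1798 = 5396 frames.
Within the current minute: 6 × 30 + 1 − 2 = 179 (labels ;00/;01 skipped at this minute). Total = 71928 + 5396 + 179 = 77503.

77503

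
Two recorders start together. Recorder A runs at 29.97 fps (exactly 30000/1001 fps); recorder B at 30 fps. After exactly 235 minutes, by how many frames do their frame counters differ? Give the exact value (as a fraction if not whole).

235 min = 14100 s.
A emits 30000/1001 × 14100 = 423000000/1001 frames; B emits 30 × 14100 = 423000.
Difference = 423000/1001 frames (≈ 422.5774); B is ahead of A.

423000/1001 frames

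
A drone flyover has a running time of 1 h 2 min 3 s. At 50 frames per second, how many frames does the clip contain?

186150 frames

1 h 2 min 3 s = 3723 s.
Frames = 3723 × 50 = 186150.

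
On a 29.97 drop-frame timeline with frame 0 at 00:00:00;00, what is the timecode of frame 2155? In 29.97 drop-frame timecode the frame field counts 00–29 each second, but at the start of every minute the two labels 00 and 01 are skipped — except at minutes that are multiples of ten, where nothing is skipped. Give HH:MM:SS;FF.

Each 10-minute DF block holds 10 × 60 × 30 − 9 × 2 = 17982 frames. 2155 ÷ 17982 → 0 full blocks, remainder 2155.
Within the partial block the first minute is 1800 frames and each further minute 1798, so 1 further minute boundary passed. Total skipped labels = 18 × 0 + 2 × 1 = 2.
Non-drop label index = 2155 + 2 = 2157; at 30 labels/s that is 00:01:11:27, i.e. DF 00:01:11;27.

00:01:11;27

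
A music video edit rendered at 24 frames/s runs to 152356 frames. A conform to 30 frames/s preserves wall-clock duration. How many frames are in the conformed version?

Target frames = source frames × (target rate / source rate) = 152356 × (30)/(24) = 152356 × 5/4 = 190445.

190445 frames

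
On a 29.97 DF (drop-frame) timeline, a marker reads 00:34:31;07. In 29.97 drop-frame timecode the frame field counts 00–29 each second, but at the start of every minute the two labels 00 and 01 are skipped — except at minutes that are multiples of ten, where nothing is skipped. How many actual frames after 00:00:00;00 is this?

62075

As if non-drop at 30 labels/s: (0 × 3600 + 34 × 60 + 31) × 30 + 7 = 62137.
Minute boundaries passed: 34; those not divisible by 10: 34 − 3 = 31; dropped labels = 2 × 31 = 62.
Actual frame index = 62137 − 62 = 62075.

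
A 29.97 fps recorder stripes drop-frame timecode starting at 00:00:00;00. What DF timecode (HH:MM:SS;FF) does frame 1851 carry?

Each 10-minute DF block holds 10 × 60 × 30 − 9 × 2 = 17982 frames. 1851 ÷ 17982 → 0 full blocks, remainder 1851.
Within the partial block the first minute is 1800 frames and each further minute 1798, so 1 further minute boundary passed. Total skipped labels = 18 × 0 + 2 × 1 = 2.
Non-drop label index = 1851 + 2 = 1853; at 30 labels/s that is 00:01:01:23, i.e. DF 00:01:01;23.

00:01:01;23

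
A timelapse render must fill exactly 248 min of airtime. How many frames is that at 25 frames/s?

248 min = 14880 s.
Frames = 14880 × 25 = 372000.

372000 frames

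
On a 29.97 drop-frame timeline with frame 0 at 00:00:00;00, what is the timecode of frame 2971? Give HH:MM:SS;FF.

Ten DF minutes hold 17982 frames, so frame 2971 lies in block 0 (frames 0–17981) with 2971 frames into that block.
The block's first minute is 1800 frames and the rest 1798 each; 2971 frames reaches minute 1, so 0 × 18 + 1 × 2 = 2 labels have been skipped so far.
Adding those back, label number 2971 + 2 = 2973 at 30 labels/s is 99 s + 3 f = 0 h 1 min 39 s frame 3, i.e. 00:01:39;03.

00:01:39;03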